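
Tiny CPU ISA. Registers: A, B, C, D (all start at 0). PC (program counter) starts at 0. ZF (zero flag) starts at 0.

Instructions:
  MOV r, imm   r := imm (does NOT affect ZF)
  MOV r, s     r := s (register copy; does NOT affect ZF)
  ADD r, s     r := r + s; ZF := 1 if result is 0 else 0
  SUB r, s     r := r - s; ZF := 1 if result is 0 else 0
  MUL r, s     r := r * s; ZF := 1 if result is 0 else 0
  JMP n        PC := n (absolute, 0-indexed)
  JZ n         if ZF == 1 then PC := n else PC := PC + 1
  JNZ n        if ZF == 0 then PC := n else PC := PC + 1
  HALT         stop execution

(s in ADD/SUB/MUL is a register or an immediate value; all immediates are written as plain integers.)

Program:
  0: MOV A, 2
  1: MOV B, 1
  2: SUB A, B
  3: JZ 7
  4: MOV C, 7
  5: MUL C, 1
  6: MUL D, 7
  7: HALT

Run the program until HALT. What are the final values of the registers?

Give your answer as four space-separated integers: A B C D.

Step 1: PC=0 exec 'MOV A, 2'. After: A=2 B=0 C=0 D=0 ZF=0 PC=1
Step 2: PC=1 exec 'MOV B, 1'. After: A=2 B=1 C=0 D=0 ZF=0 PC=2
Step 3: PC=2 exec 'SUB A, B'. After: A=1 B=1 C=0 D=0 ZF=0 PC=3
Step 4: PC=3 exec 'JZ 7'. After: A=1 B=1 C=0 D=0 ZF=0 PC=4
Step 5: PC=4 exec 'MOV C, 7'. After: A=1 B=1 C=7 D=0 ZF=0 PC=5
Step 6: PC=5 exec 'MUL C, 1'. After: A=1 B=1 C=7 D=0 ZF=0 PC=6
Step 7: PC=6 exec 'MUL D, 7'. After: A=1 B=1 C=7 D=0 ZF=1 PC=7
Step 8: PC=7 exec 'HALT'. After: A=1 B=1 C=7 D=0 ZF=1 PC=7 HALTED

Answer: 1 1 7 0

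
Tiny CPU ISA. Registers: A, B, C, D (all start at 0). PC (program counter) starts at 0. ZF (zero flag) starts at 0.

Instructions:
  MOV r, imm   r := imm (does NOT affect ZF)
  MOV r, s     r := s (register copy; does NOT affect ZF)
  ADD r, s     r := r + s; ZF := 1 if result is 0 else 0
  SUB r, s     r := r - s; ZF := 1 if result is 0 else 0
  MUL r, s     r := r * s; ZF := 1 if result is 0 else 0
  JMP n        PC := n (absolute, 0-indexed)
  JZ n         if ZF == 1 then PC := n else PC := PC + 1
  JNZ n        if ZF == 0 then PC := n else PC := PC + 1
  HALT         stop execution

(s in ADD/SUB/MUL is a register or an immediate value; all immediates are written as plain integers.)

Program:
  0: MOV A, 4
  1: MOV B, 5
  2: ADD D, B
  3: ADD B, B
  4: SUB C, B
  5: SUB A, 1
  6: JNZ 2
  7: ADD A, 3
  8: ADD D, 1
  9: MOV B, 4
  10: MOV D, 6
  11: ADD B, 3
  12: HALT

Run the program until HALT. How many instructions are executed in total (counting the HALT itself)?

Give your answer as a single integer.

Step 1: PC=0 exec 'MOV A, 4'. After: A=4 B=0 C=0 D=0 ZF=0 PC=1
Step 2: PC=1 exec 'MOV B, 5'. After: A=4 B=5 C=0 D=0 ZF=0 PC=2
Step 3: PC=2 exec 'ADD D, B'. After: A=4 B=5 C=0 D=5 ZF=0 PC=3
Step 4: PC=3 exec 'ADD B, B'. After: A=4 B=10 C=0 D=5 ZF=0 PC=4
Step 5: PC=4 exec 'SUB C, B'. After: A=4 B=10 C=-10 D=5 ZF=0 PC=5
Step 6: PC=5 exec 'SUB A, 1'. After: A=3 B=10 C=-10 D=5 ZF=0 PC=6
Step 7: PC=6 exec 'JNZ 2'. After: A=3 B=10 C=-10 D=5 ZF=0 PC=2
Step 8: PC=2 exec 'ADD D, B'. After: A=3 B=10 C=-10 D=15 ZF=0 PC=3
Step 9: PC=3 exec 'ADD B, B'. After: A=3 B=20 C=-10 D=15 ZF=0 PC=4
Step 10: PC=4 exec 'SUB C, B'. After: A=3 B=20 C=-30 D=15 ZF=0 PC=5
Step 11: PC=5 exec 'SUB A, 1'. After: A=2 B=20 C=-30 D=15 ZF=0 PC=6
Step 12: PC=6 exec 'JNZ 2'. After: A=2 B=20 C=-30 D=15 ZF=0 PC=2
Step 13: PC=2 exec 'ADD D, B'. After: A=2 B=20 C=-30 D=35 ZF=0 PC=3
Step 14: PC=3 exec 'ADD B, B'. After: A=2 B=40 C=-30 D=35 ZF=0 PC=4
Step 15: PC=4 exec 'SUB C, B'. After: A=2 B=40 C=-70 D=35 ZF=0 PC=5
Step 16: PC=5 exec 'SUB A, 1'. After: A=1 B=40 C=-70 D=35 ZF=0 PC=6
Step 17: PC=6 exec 'JNZ 2'. After: A=1 B=40 C=-70 D=35 ZF=0 PC=2
Step 18: PC=2 exec 'ADD D, B'. After: A=1 B=40 C=-70 D=75 ZF=0 PC=3
Step 19: PC=3 exec 'ADD B, B'. After: A=1 B=80 C=-70 D=75 ZF=0 PC=4
Step 20: PC=4 exec 'SUB C, B'. After: A=1 B=80 C=-150 D=75 ZF=0 PC=5
Step 21: PC=5 exec 'SUB A, 1'. After: A=0 B=80 C=-150 D=75 ZF=1 PC=6
Step 22: PC=6 exec 'JNZ 2'. After: A=0 B=80 C=-150 D=75 ZF=1 PC=7
Step 23: PC=7 exec 'ADD A, 3'. After: A=3 B=80 C=-150 D=75 ZF=0 PC=8
Step 24: PC=8 exec 'ADD D, 1'. After: A=3 B=80 C=-150 D=76 ZF=0 PC=9
Step 25: PC=9 exec 'MOV B, 4'. After: A=3 B=4 C=-150 D=76 ZF=0 PC=10
Step 26: PC=10 exec 'MOV D, 6'. After: A=3 B=4 C=-150 D=6 ZF=0 PC=11
Step 27: PC=11 exec 'ADD B, 3'. After: A=3 B=7 C=-150 D=6 ZF=0 PC=12
Step 28: PC=12 exec 'HALT'. After: A=3 B=7 C=-150 D=6 ZF=0 PC=12 HALTED
Total instructions executed: 28

Answer: 28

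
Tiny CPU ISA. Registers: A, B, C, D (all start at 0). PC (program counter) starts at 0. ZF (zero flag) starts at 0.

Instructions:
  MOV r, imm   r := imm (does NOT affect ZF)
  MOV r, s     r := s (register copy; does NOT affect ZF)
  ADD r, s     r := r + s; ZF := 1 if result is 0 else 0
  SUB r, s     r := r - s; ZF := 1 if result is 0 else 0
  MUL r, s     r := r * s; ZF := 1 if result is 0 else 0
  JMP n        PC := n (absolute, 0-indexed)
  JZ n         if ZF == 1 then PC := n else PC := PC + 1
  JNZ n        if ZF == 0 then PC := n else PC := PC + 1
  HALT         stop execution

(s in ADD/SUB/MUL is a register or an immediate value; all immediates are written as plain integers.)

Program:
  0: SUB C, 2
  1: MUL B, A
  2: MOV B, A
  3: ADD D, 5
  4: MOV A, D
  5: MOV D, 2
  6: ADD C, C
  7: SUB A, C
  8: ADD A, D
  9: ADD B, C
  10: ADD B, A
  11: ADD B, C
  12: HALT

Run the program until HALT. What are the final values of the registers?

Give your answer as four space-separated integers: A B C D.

Answer: 11 3 -4 2

Derivation:
Step 1: PC=0 exec 'SUB C, 2'. After: A=0 B=0 C=-2 D=0 ZF=0 PC=1
Step 2: PC=1 exec 'MUL B, A'. After: A=0 B=0 C=-2 D=0 ZF=1 PC=2
Step 3: PC=2 exec 'MOV B, A'. After: A=0 B=0 C=-2 D=0 ZF=1 PC=3
Step 4: PC=3 exec 'ADD D, 5'. After: A=0 B=0 C=-2 D=5 ZF=0 PC=4
Step 5: PC=4 exec 'MOV A, D'. After: A=5 B=0 C=-2 D=5 ZF=0 PC=5
Step 6: PC=5 exec 'MOV D, 2'. After: A=5 B=0 C=-2 D=2 ZF=0 PC=6
Step 7: PC=6 exec 'ADD C, C'. After: A=5 B=0 C=-4 D=2 ZF=0 PC=7
Step 8: PC=7 exec 'SUB A, C'. After: A=9 B=0 C=-4 D=2 ZF=0 PC=8
Step 9: PC=8 exec 'ADD A, D'. After: A=11 B=0 C=-4 D=2 ZF=0 PC=9
Step 10: PC=9 exec 'ADD B, C'. After: A=11 B=-4 C=-4 D=2 ZF=0 PC=10
Step 11: PC=10 exec 'ADD B, A'. After: A=11 B=7 C=-4 D=2 ZF=0 PC=11
Step 12: PC=11 exec 'ADD B, C'. After: A=11 B=3 C=-4 D=2 ZF=0 PC=12
Step 13: PC=12 exec 'HALT'. After: A=11 B=3 C=-4 D=2 ZF=0 PC=12 HALTED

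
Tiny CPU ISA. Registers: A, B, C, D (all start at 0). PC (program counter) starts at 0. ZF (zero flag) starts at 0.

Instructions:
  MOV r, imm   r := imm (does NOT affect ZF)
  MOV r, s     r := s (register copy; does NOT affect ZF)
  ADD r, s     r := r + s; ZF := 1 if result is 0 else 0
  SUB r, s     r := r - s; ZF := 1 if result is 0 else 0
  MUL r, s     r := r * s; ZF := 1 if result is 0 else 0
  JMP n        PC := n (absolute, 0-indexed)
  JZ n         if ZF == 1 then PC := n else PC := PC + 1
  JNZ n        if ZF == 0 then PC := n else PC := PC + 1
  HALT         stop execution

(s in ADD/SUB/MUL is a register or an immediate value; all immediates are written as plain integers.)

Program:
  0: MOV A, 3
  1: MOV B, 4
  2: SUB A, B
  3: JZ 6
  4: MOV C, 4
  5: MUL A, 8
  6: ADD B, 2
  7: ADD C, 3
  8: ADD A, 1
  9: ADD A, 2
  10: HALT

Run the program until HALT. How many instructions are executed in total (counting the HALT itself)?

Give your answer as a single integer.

Step 1: PC=0 exec 'MOV A, 3'. After: A=3 B=0 C=0 D=0 ZF=0 PC=1
Step 2: PC=1 exec 'MOV B, 4'. After: A=3 B=4 C=0 D=0 ZF=0 PC=2
Step 3: PC=2 exec 'SUB A, B'. After: A=-1 B=4 C=0 D=0 ZF=0 PC=3
Step 4: PC=3 exec 'JZ 6'. After: A=-1 B=4 C=0 D=0 ZF=0 PC=4
Step 5: PC=4 exec 'MOV C, 4'. After: A=-1 B=4 C=4 D=0 ZF=0 PC=5
Step 6: PC=5 exec 'MUL A, 8'. After: A=-8 B=4 C=4 D=0 ZF=0 PC=6
Step 7: PC=6 exec 'ADD B, 2'. After: A=-8 B=6 C=4 D=0 ZF=0 PC=7
Step 8: PC=7 exec 'ADD C, 3'. After: A=-8 B=6 C=7 D=0 ZF=0 PC=8
Step 9: PC=8 exec 'ADD A, 1'. After: A=-7 B=6 C=7 D=0 ZF=0 PC=9
Step 10: PC=9 exec 'ADD A, 2'. After: A=-5 B=6 C=7 D=0 ZF=0 PC=10
Step 11: PC=10 exec 'HALT'. After: A=-5 B=6 C=7 D=0 ZF=0 PC=10 HALTED
Total instructions executed: 11

Answer: 11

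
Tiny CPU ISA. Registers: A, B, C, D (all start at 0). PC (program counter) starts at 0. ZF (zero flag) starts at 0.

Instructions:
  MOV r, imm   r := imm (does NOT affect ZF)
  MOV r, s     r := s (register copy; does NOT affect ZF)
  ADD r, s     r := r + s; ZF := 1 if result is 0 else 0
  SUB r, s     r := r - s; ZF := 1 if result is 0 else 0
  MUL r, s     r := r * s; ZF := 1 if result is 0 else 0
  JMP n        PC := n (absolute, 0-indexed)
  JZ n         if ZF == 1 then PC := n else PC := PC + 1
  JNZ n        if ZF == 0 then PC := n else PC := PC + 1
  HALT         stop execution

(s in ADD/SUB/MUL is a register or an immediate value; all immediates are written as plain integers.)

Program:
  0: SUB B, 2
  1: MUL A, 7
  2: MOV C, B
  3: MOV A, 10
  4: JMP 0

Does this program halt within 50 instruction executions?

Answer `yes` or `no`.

Step 1: PC=0 exec 'SUB B, 2'. After: A=0 B=-2 C=0 D=0 ZF=0 PC=1
Step 2: PC=1 exec 'MUL A, 7'. After: A=0 B=-2 C=0 D=0 ZF=1 PC=2
Step 3: PC=2 exec 'MOV C, B'. After: A=0 B=-2 C=-2 D=0 ZF=1 PC=3
Step 4: PC=3 exec 'MOV A, 10'. After: A=10 B=-2 C=-2 D=0 ZF=1 PC=4
Step 5: PC=4 exec 'JMP 0'. After: A=10 B=-2 C=-2 D=0 ZF=1 PC=0
Step 6: PC=0 exec 'SUB B, 2'. After: A=10 B=-4 C=-2 D=0 ZF=0 PC=1
Step 7: PC=1 exec 'MUL A, 7'. After: A=70 B=-4 C=-2 D=0 ZF=0 PC=2
Step 8: PC=2 exec 'MOV C, B'. After: A=70 B=-4 C=-4 D=0 ZF=0 PC=3
Step 9: PC=3 exec 'MOV A, 10'. After: A=10 B=-4 C=-4 D=0 ZF=0 PC=4
Step 10: PC=4 exec 'JMP 0'. After: A=10 B=-4 C=-4 D=0 ZF=0 PC=0
Step 11: PC=0 exec 'SUB B, 2'. After: A=10 B=-6 C=-4 D=0 ZF=0 PC=1
Step 12: PC=1 exec 'MUL A, 7'. After: A=70 B=-6 C=-4 D=0 ZF=0 PC=2
Step 13: PC=2 exec 'MOV C, B'. After: A=70 B=-6 C=-6 D=0 ZF=0 PC=3
Step 14: PC=3 exec 'MOV A, 10'. After: A=10 B=-6 C=-6 D=0 ZF=0 PC=4
Step 15: PC=4 exec 'JMP 0'. After: A=10 B=-6 C=-6 D=0 ZF=0 PC=0
After 50 steps: not halted. PC revisits the same instructions with no path to HALT; will never halt.

Answer: no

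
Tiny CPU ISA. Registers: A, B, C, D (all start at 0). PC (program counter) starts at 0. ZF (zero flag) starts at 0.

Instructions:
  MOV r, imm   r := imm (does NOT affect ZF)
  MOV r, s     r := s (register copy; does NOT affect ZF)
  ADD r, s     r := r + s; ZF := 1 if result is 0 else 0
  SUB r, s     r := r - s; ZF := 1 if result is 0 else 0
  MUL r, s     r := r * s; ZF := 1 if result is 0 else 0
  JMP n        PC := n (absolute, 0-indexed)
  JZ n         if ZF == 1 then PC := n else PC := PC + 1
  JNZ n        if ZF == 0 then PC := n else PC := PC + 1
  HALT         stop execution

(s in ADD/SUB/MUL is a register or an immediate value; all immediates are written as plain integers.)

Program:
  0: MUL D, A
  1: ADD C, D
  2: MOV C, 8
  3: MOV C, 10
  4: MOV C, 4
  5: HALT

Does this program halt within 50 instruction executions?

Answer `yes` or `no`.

Step 1: PC=0 exec 'MUL D, A'. After: A=0 B=0 C=0 D=0 ZF=1 PC=1
Step 2: PC=1 exec 'ADD C, D'. After: A=0 B=0 C=0 D=0 ZF=1 PC=2
Step 3: PC=2 exec 'MOV C, 8'. After: A=0 B=0 C=8 D=0 ZF=1 PC=3
Step 4: PC=3 exec 'MOV C, 10'. After: A=0 B=0 C=10 D=0 ZF=1 PC=4
Step 5: PC=4 exec 'MOV C, 4'. After: A=0 B=0 C=4 D=0 ZF=1 PC=5
Step 6: PC=5 exec 'HALT'. After: A=0 B=0 C=4 D=0 ZF=1 PC=5 HALTED

Answer: yes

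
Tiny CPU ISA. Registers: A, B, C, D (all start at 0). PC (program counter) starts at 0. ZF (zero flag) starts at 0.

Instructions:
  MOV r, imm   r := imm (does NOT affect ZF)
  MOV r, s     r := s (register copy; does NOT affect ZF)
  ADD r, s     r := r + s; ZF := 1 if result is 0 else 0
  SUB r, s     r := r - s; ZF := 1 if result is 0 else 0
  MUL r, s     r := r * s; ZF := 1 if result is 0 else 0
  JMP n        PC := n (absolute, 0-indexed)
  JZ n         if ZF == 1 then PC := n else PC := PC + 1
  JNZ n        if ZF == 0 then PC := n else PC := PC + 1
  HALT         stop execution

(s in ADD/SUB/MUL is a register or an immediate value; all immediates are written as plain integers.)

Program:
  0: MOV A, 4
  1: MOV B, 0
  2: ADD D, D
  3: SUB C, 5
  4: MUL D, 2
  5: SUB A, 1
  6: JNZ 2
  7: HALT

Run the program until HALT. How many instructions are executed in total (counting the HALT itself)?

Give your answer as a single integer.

Step 1: PC=0 exec 'MOV A, 4'. After: A=4 B=0 C=0 D=0 ZF=0 PC=1
Step 2: PC=1 exec 'MOV B, 0'. After: A=4 B=0 C=0 D=0 ZF=0 PC=2
Step 3: PC=2 exec 'ADD D, D'. After: A=4 B=0 C=0 D=0 ZF=1 PC=3
Step 4: PC=3 exec 'SUB C, 5'. After: A=4 B=0 C=-5 D=0 ZF=0 PC=4
Step 5: PC=4 exec 'MUL D, 2'. After: A=4 B=0 C=-5 D=0 ZF=1 PC=5
Step 6: PC=5 exec 'SUB A, 1'. After: A=3 B=0 C=-5 D=0 ZF=0 PC=6
Step 7: PC=6 exec 'JNZ 2'. After: A=3 B=0 C=-5 D=0 ZF=0 PC=2
Step 8: PC=2 exec 'ADD D, D'. After: A=3 B=0 C=-5 D=0 ZF=1 PC=3
Step 9: PC=3 exec 'SUB C, 5'. After: A=3 B=0 C=-10 D=0 ZF=0 PC=4
Step 10: PC=4 exec 'MUL D, 2'. After: A=3 B=0 C=-10 D=0 ZF=1 PC=5
Step 11: PC=5 exec 'SUB A, 1'. After: A=2 B=0 C=-10 D=0 ZF=0 PC=6
Step 12: PC=6 exec 'JNZ 2'. After: A=2 B=0 C=-10 D=0 ZF=0 PC=2
Step 13: PC=2 exec 'ADD D, D'. After: A=2 B=0 C=-10 D=0 ZF=1 PC=3
Step 14: PC=3 exec 'SUB C, 5'. After: A=2 B=0 C=-15 D=0 ZF=0 PC=4
Step 15: PC=4 exec 'MUL D, 2'. After: A=2 B=0 C=-15 D=0 ZF=1 PC=5
Step 16: PC=5 exec 'SUB A, 1'. After: A=1 B=0 C=-15 D=0 ZF=0 PC=6
Step 17: PC=6 exec 'JNZ 2'. After: A=1 B=0 C=-15 D=0 ZF=0 PC=2
Step 18: PC=2 exec 'ADD D, D'. After: A=1 B=0 C=-15 D=0 ZF=1 PC=3
Step 19: PC=3 exec 'SUB C, 5'. After: A=1 B=0 C=-20 D=0 ZF=0 PC=4
Step 20: PC=4 exec 'MUL D, 2'. After: A=1 B=0 C=-20 D=0 ZF=1 PC=5
Step 21: PC=5 exec 'SUB A, 1'. After: A=0 B=0 C=-20 D=0 ZF=1 PC=6
Step 22: PC=6 exec 'JNZ 2'. After: A=0 B=0 C=-20 D=0 ZF=1 PC=7
Step 23: PC=7 exec 'HALT'. After: A=0 B=0 C=-20 D=0 ZF=1 PC=7 HALTED
Total instructions executed: 23

Answer: 23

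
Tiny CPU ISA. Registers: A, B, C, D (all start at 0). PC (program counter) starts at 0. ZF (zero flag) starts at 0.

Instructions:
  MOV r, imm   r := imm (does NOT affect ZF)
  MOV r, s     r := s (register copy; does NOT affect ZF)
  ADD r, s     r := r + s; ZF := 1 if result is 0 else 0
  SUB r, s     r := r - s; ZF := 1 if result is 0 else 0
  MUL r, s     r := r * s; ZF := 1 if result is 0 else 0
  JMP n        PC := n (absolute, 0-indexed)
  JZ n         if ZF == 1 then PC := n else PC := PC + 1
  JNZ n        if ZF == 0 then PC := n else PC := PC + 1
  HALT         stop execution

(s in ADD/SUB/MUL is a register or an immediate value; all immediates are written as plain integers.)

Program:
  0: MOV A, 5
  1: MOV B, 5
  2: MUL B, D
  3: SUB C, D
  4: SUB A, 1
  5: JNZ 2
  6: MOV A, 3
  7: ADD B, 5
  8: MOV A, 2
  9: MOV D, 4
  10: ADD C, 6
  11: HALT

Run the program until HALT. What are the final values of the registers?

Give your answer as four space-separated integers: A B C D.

Step 1: PC=0 exec 'MOV A, 5'. After: A=5 B=0 C=0 D=0 ZF=0 PC=1
Step 2: PC=1 exec 'MOV B, 5'. After: A=5 B=5 C=0 D=0 ZF=0 PC=2
Step 3: PC=2 exec 'MUL B, D'. After: A=5 B=0 C=0 D=0 ZF=1 PC=3
Step 4: PC=3 exec 'SUB C, D'. After: A=5 B=0 C=0 D=0 ZF=1 PC=4
Step 5: PC=4 exec 'SUB A, 1'. After: A=4 B=0 C=0 D=0 ZF=0 PC=5
Step 6: PC=5 exec 'JNZ 2'. After: A=4 B=0 C=0 D=0 ZF=0 PC=2
Step 7: PC=2 exec 'MUL B, D'. After: A=4 B=0 C=0 D=0 ZF=1 PC=3
Step 8: PC=3 exec 'SUB C, D'. After: A=4 B=0 C=0 D=0 ZF=1 PC=4
Step 9: PC=4 exec 'SUB A, 1'. After: A=3 B=0 C=0 D=0 ZF=0 PC=5
Step 10: PC=5 exec 'JNZ 2'. After: A=3 B=0 C=0 D=0 ZF=0 PC=2
Step 11: PC=2 exec 'MUL B, D'. After: A=3 B=0 C=0 D=0 ZF=1 PC=3
Step 12: PC=3 exec 'SUB C, D'. After: A=3 B=0 C=0 D=0 ZF=1 PC=4
Step 13: PC=4 exec 'SUB A, 1'. After: A=2 B=0 C=0 D=0 ZF=0 PC=5
Step 14: PC=5 exec 'JNZ 2'. After: A=2 B=0 C=0 D=0 ZF=0 PC=2
Step 15: PC=2 exec 'MUL B, D'. After: A=2 B=0 C=0 D=0 ZF=1 PC=3
Step 16: PC=3 exec 'SUB C, D'. After: A=2 B=0 C=0 D=0 ZF=1 PC=4
Step 17: PC=4 exec 'SUB A, 1'. After: A=1 B=0 C=0 D=0 ZF=0 PC=5
Step 18: PC=5 exec 'JNZ 2'. After: A=1 B=0 C=0 D=0 ZF=0 PC=2
Step 19: PC=2 exec 'MUL B, D'. After: A=1 B=0 C=0 D=0 ZF=1 PC=3
Step 20: PC=3 exec 'SUB C, D'. After: A=1 B=0 C=0 D=0 ZF=1 PC=4
Step 21: PC=4 exec 'SUB A, 1'. After: A=0 B=0 C=0 D=0 ZF=1 PC=5
Step 22: PC=5 exec 'JNZ 2'. After: A=0 B=0 C=0 D=0 ZF=1 PC=6
Step 23: PC=6 exec 'MOV A, 3'. After: A=3 B=0 C=0 D=0 ZF=1 PC=7
Step 24: PC=7 exec 'ADD B, 5'. After: A=3 B=5 C=0 D=0 ZF=0 PC=8
Step 25: PC=8 exec 'MOV A, 2'. After: A=2 B=5 C=0 D=0 ZF=0 PC=9
Step 26: PC=9 exec 'MOV D, 4'. After: A=2 B=5 C=0 D=4 ZF=0 PC=10
Step 27: PC=10 exec 'ADD C, 6'. After: A=2 B=5 C=6 D=4 ZF=0 PC=11
Step 28: PC=11 exec 'HALT'. After: A=2 B=5 C=6 D=4 ZF=0 PC=11 HALTED

Answer: 2 5 6 4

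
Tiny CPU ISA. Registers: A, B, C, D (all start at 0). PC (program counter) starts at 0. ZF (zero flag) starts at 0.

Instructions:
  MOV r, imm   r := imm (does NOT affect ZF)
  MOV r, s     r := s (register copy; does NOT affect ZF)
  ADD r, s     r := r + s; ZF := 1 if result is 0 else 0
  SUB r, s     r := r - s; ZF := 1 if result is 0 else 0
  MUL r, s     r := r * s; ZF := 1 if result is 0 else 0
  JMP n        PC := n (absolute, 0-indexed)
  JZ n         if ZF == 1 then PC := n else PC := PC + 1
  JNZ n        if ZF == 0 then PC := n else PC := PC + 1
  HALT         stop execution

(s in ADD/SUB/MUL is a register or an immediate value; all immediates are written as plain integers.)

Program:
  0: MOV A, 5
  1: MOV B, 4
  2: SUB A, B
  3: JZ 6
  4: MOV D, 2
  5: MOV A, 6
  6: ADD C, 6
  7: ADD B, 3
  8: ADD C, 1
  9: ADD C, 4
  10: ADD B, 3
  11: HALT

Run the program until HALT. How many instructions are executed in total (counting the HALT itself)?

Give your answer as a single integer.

Step 1: PC=0 exec 'MOV A, 5'. After: A=5 B=0 C=0 D=0 ZF=0 PC=1
Step 2: PC=1 exec 'MOV B, 4'. After: A=5 B=4 C=0 D=0 ZF=0 PC=2
Step 3: PC=2 exec 'SUB A, B'. After: A=1 B=4 C=0 D=0 ZF=0 PC=3
Step 4: PC=3 exec 'JZ 6'. After: A=1 B=4 C=0 D=0 ZF=0 PC=4
Step 5: PC=4 exec 'MOV D, 2'. After: A=1 B=4 C=0 D=2 ZF=0 PC=5
Step 6: PC=5 exec 'MOV A, 6'. After: A=6 B=4 C=0 D=2 ZF=0 PC=6
Step 7: PC=6 exec 'ADD C, 6'. After: A=6 B=4 C=6 D=2 ZF=0 PC=7
Step 8: PC=7 exec 'ADD B, 3'. After: A=6 B=7 C=6 D=2 ZF=0 PC=8
Step 9: PC=8 exec 'ADD C, 1'. After: A=6 B=7 C=7 D=2 ZF=0 PC=9
Step 10: PC=9 exec 'ADD C, 4'. After: A=6 B=7 C=11 D=2 ZF=0 PC=10
Step 11: PC=10 exec 'ADD B, 3'. After: A=6 B=10 C=11 D=2 ZF=0 PC=11
Step 12: PC=11 exec 'HALT'. After: A=6 B=10 C=11 D=2 ZF=0 PC=11 HALTED
Total instructions executed: 12

Answer: 12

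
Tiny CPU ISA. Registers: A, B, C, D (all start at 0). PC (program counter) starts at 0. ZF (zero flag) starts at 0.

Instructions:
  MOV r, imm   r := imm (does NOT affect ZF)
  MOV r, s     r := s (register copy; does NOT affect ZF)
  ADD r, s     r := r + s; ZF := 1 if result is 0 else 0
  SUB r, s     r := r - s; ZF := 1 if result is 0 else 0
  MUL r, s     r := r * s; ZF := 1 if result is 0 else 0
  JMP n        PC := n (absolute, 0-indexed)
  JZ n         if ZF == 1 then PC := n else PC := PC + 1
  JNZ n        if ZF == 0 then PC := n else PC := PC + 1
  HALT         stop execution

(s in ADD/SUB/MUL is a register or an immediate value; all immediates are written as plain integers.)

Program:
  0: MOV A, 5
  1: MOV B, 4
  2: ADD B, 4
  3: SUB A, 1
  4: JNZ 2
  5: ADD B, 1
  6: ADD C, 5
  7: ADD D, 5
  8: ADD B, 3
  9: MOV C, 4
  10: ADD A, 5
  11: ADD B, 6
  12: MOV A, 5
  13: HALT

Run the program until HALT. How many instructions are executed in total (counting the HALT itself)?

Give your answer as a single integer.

Answer: 26

Derivation:
Step 1: PC=0 exec 'MOV A, 5'. After: A=5 B=0 C=0 D=0 ZF=0 PC=1
Step 2: PC=1 exec 'MOV B, 4'. After: A=5 B=4 C=0 D=0 ZF=0 PC=2
Step 3: PC=2 exec 'ADD B, 4'. After: A=5 B=8 C=0 D=0 ZF=0 PC=3
Step 4: PC=3 exec 'SUB A, 1'. After: A=4 B=8 C=0 D=0 ZF=0 PC=4
Step 5: PC=4 exec 'JNZ 2'. After: A=4 B=8 C=0 D=0 ZF=0 PC=2
Step 6: PC=2 exec 'ADD B, 4'. After: A=4 B=12 C=0 D=0 ZF=0 PC=3
Step 7: PC=3 exec 'SUB A, 1'. After: A=3 B=12 C=0 D=0 ZF=0 PC=4
Step 8: PC=4 exec 'JNZ 2'. After: A=3 B=12 C=0 D=0 ZF=0 PC=2
Step 9: PC=2 exec 'ADD B, 4'. After: A=3 B=16 C=0 D=0 ZF=0 PC=3
Step 10: PC=3 exec 'SUB A, 1'. After: A=2 B=16 C=0 D=0 ZF=0 PC=4
Step 11: PC=4 exec 'JNZ 2'. After: A=2 B=16 C=0 D=0 ZF=0 PC=2
Step 12: PC=2 exec 'ADD B, 4'. After: A=2 B=20 C=0 D=0 ZF=0 PC=3
Step 13: PC=3 exec 'SUB A, 1'. After: A=1 B=20 C=0 D=0 ZF=0 PC=4
Step 14: PC=4 exec 'JNZ 2'. After: A=1 B=20 C=0 D=0 ZF=0 PC=2
Step 15: PC=2 exec 'ADD B, 4'. After: A=1 B=24 C=0 D=0 ZF=0 PC=3
Step 16: PC=3 exec 'SUB A, 1'. After: A=0 B=24 C=0 D=0 ZF=1 PC=4
Step 17: PC=4 exec 'JNZ 2'. After: A=0 B=24 C=0 D=0 ZF=1 PC=5
Step 18: PC=5 exec 'ADD B, 1'. After: A=0 B=25 C=0 D=0 ZF=0 PC=6
Step 19: PC=6 exec 'ADD C, 5'. After: A=0 B=25 C=5 D=0 ZF=0 PC=7
Step 20: PC=7 exec 'ADD D, 5'. After: A=0 B=25 C=5 D=5 ZF=0 PC=8
Step 21: PC=8 exec 'ADD B, 3'. After: A=0 B=28 C=5 D=5 ZF=0 PC=9
Step 22: PC=9 exec 'MOV C, 4'. After: A=0 B=28 C=4 D=5 ZF=0 PC=10
Step 23: PC=10 exec 'ADD A, 5'. After: A=5 B=28 C=4 D=5 ZF=0 PC=11
Step 24: PC=11 exec 'ADD B, 6'. After: A=5 B=34 C=4 D=5 ZF=0 PC=12
Step 25: PC=12 exec 'MOV A, 5'. After: A=5 B=34 C=4 D=5 ZF=0 PC=13
Step 26: PC=13 exec 'HALT'. After: A=5 B=34 C=4 D=5 ZF=0 PC=13 HALTED
Total instructions executed: 26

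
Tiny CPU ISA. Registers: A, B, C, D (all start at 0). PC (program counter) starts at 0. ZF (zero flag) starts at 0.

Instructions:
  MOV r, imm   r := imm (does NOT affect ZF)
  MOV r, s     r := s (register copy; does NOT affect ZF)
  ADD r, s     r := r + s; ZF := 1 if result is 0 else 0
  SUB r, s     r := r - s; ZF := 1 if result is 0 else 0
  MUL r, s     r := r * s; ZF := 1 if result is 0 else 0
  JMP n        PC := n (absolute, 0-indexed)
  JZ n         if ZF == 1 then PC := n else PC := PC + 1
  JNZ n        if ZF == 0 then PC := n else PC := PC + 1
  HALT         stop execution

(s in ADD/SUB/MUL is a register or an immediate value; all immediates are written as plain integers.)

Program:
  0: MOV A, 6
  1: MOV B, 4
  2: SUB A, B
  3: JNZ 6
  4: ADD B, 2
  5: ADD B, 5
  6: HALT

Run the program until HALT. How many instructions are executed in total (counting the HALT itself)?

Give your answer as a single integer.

Answer: 5

Derivation:
Step 1: PC=0 exec 'MOV A, 6'. After: A=6 B=0 C=0 D=0 ZF=0 PC=1
Step 2: PC=1 exec 'MOV B, 4'. After: A=6 B=4 C=0 D=0 ZF=0 PC=2
Step 3: PC=2 exec 'SUB A, B'. After: A=2 B=4 C=0 D=0 ZF=0 PC=3
Step 4: PC=3 exec 'JNZ 6'. After: A=2 B=4 C=0 D=0 ZF=0 PC=6
Step 5: PC=6 exec 'HALT'. After: A=2 B=4 C=0 D=0 ZF=0 PC=6 HALTED
Total instructions executed: 5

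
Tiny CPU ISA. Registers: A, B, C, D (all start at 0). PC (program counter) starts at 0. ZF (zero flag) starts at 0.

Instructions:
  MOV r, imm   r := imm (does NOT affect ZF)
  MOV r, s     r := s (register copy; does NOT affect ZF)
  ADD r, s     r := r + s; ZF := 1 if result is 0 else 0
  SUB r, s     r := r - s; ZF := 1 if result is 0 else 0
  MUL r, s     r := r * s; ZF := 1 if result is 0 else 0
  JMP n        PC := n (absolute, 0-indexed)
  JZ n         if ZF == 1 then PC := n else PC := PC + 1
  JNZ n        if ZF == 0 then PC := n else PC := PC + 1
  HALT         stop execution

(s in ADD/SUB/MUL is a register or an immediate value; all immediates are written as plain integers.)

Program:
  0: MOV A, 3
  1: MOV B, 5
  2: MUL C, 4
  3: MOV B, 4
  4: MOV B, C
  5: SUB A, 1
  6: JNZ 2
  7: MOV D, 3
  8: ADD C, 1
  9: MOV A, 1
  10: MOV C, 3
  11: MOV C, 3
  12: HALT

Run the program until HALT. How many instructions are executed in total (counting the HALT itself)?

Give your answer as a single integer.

Answer: 23

Derivation:
Step 1: PC=0 exec 'MOV A, 3'. After: A=3 B=0 C=0 D=0 ZF=0 PC=1
Step 2: PC=1 exec 'MOV B, 5'. After: A=3 B=5 C=0 D=0 ZF=0 PC=2
Step 3: PC=2 exec 'MUL C, 4'. After: A=3 B=5 C=0 D=0 ZF=1 PC=3
Step 4: PC=3 exec 'MOV B, 4'. After: A=3 B=4 C=0 D=0 ZF=1 PC=4
Step 5: PC=4 exec 'MOV B, C'. After: A=3 B=0 C=0 D=0 ZF=1 PC=5
Step 6: PC=5 exec 'SUB A, 1'. After: A=2 B=0 C=0 D=0 ZF=0 PC=6
Step 7: PC=6 exec 'JNZ 2'. After: A=2 B=0 C=0 D=0 ZF=0 PC=2
Step 8: PC=2 exec 'MUL C, 4'. After: A=2 B=0 C=0 D=0 ZF=1 PC=3
Step 9: PC=3 exec 'MOV B, 4'. After: A=2 B=4 C=0 D=0 ZF=1 PC=4
Step 10: PC=4 exec 'MOV B, C'. After: A=2 B=0 C=0 D=0 ZF=1 PC=5
Step 11: PC=5 exec 'SUB A, 1'. After: A=1 B=0 C=0 D=0 ZF=0 PC=6
Step 12: PC=6 exec 'JNZ 2'. After: A=1 B=0 C=0 D=0 ZF=0 PC=2
Step 13: PC=2 exec 'MUL C, 4'. After: A=1 B=0 C=0 D=0 ZF=1 PC=3
Step 14: PC=3 exec 'MOV B, 4'. After: A=1 B=4 C=0 D=0 ZF=1 PC=4
Step 15: PC=4 exec 'MOV B, C'. After: A=1 B=0 C=0 D=0 ZF=1 PC=5
Step 16: PC=5 exec 'SUB A, 1'. After: A=0 B=0 C=0 D=0 ZF=1 PC=6
Step 17: PC=6 exec 'JNZ 2'. After: A=0 B=0 C=0 D=0 ZF=1 PC=7
Step 18: PC=7 exec 'MOV D, 3'. After: A=0 B=0 C=0 D=3 ZF=1 PC=8
Step 19: PC=8 exec 'ADD C, 1'. After: A=0 B=0 C=1 D=3 ZF=0 PC=9
Step 20: PC=9 exec 'MOV A, 1'. After: A=1 B=0 C=1 D=3 ZF=0 PC=10
Step 21: PC=10 exec 'MOV C, 3'. After: A=1 B=0 C=3 D=3 ZF=0 PC=11
Step 22: PC=11 exec 'MOV C, 3'. After: A=1 B=0 C=3 D=3 ZF=0 PC=12
Step 23: PC=12 exec 'HALT'. After: A=1 B=0 C=3 D=3 ZF=0 PC=12 HALTED
Total instructions executed: 23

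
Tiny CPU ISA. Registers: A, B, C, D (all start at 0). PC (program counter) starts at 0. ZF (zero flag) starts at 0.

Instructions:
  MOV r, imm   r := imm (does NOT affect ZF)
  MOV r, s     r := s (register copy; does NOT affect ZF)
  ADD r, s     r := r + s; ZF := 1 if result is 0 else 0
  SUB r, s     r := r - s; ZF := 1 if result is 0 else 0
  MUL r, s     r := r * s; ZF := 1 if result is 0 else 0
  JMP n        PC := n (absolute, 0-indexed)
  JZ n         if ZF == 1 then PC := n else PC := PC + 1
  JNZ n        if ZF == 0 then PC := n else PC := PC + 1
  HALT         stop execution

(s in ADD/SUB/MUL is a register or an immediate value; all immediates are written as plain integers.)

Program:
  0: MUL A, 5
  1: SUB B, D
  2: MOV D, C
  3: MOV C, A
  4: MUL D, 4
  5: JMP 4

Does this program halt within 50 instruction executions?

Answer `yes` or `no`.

Answer: no

Derivation:
Step 1: PC=0 exec 'MUL A, 5'. After: A=0 B=0 C=0 D=0 ZF=1 PC=1
Step 2: PC=1 exec 'SUB B, D'. After: A=0 B=0 C=0 D=0 ZF=1 PC=2
Step 3: PC=2 exec 'MOV D, C'. After: A=0 B=0 C=0 D=0 ZF=1 PC=3
Step 4: PC=3 exec 'MOV C, A'. After: A=0 B=0 C=0 D=0 ZF=1 PC=4
Step 5: PC=4 exec 'MUL D, 4'. After: A=0 B=0 C=0 D=0 ZF=1 PC=5
Step 6: PC=5 exec 'JMP 4'. After: A=0 B=0 C=0 D=0 ZF=1 PC=4
State after step 6 equals state after step 4: the program is in a cycle of length 2 and will never halt.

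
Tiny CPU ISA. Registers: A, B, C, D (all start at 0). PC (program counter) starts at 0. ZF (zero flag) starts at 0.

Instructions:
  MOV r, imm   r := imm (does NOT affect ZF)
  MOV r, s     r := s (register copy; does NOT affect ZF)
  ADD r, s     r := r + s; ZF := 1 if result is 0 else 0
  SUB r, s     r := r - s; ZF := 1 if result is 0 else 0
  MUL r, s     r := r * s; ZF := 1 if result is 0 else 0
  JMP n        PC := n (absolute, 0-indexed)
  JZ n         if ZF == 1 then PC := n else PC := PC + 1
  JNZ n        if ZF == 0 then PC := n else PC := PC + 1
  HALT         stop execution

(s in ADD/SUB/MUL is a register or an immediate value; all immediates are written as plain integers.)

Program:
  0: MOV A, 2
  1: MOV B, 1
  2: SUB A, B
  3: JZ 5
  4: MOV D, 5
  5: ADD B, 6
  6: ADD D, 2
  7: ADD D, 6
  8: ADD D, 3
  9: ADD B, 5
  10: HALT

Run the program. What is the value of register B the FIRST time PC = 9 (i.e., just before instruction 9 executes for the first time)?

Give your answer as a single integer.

Step 1: PC=0 exec 'MOV A, 2'. After: A=2 B=0 C=0 D=0 ZF=0 PC=1
Step 2: PC=1 exec 'MOV B, 1'. After: A=2 B=1 C=0 D=0 ZF=0 PC=2
Step 3: PC=2 exec 'SUB A, B'. After: A=1 B=1 C=0 D=0 ZF=0 PC=3
Step 4: PC=3 exec 'JZ 5'. After: A=1 B=1 C=0 D=0 ZF=0 PC=4
Step 5: PC=4 exec 'MOV D, 5'. After: A=1 B=1 C=0 D=5 ZF=0 PC=5
Step 6: PC=5 exec 'ADD B, 6'. After: A=1 B=7 C=0 D=5 ZF=0 PC=6
Step 7: PC=6 exec 'ADD D, 2'. After: A=1 B=7 C=0 D=7 ZF=0 PC=7
Step 8: PC=7 exec 'ADD D, 6'. After: A=1 B=7 C=0 D=13 ZF=0 PC=8
Step 9: PC=8 exec 'ADD D, 3'. After: A=1 B=7 C=0 D=16 ZF=0 PC=9
First time PC=9: B=7

7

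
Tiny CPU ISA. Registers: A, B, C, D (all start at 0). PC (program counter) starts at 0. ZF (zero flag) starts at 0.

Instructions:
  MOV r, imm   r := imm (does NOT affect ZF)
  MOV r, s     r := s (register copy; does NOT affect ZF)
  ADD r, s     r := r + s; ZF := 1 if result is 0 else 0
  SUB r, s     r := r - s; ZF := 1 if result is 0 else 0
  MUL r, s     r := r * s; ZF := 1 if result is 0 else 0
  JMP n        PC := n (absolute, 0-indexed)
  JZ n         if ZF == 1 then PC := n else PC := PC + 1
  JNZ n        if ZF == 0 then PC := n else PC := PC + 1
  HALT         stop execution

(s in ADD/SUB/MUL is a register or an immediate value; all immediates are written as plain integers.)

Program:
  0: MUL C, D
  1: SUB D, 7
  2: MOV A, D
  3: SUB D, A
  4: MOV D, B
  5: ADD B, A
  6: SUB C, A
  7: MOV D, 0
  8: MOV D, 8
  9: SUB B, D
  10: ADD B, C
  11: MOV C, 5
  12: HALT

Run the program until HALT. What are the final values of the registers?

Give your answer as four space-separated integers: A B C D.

Step 1: PC=0 exec 'MUL C, D'. After: A=0 B=0 C=0 D=0 ZF=1 PC=1
Step 2: PC=1 exec 'SUB D, 7'. After: A=0 B=0 C=0 D=-7 ZF=0 PC=2
Step 3: PC=2 exec 'MOV A, D'. After: A=-7 B=0 C=0 D=-7 ZF=0 PC=3
Step 4: PC=3 exec 'SUB D, A'. After: A=-7 B=0 C=0 D=0 ZF=1 PC=4
Step 5: PC=4 exec 'MOV D, B'. After: A=-7 B=0 C=0 D=0 ZF=1 PC=5
Step 6: PC=5 exec 'ADD B, A'. After: A=-7 B=-7 C=0 D=0 ZF=0 PC=6
Step 7: PC=6 exec 'SUB C, A'. After: A=-7 B=-7 C=7 D=0 ZF=0 PC=7
Step 8: PC=7 exec 'MOV D, 0'. After: A=-7 B=-7 C=7 D=0 ZF=0 PC=8
Step 9: PC=8 exec 'MOV D, 8'. After: A=-7 B=-7 C=7 D=8 ZF=0 PC=9
Step 10: PC=9 exec 'SUB B, D'. After: A=-7 B=-15 C=7 D=8 ZF=0 PC=10
Step 11: PC=10 exec 'ADD B, C'. After: A=-7 B=-8 C=7 D=8 ZF=0 PC=11
Step 12: PC=11 exec 'MOV C, 5'. After: A=-7 B=-8 C=5 D=8 ZF=0 PC=12
Step 13: PC=12 exec 'HALT'. After: A=-7 B=-8 C=5 D=8 ZF=0 PC=12 HALTED

Answer: -7 -8 5 8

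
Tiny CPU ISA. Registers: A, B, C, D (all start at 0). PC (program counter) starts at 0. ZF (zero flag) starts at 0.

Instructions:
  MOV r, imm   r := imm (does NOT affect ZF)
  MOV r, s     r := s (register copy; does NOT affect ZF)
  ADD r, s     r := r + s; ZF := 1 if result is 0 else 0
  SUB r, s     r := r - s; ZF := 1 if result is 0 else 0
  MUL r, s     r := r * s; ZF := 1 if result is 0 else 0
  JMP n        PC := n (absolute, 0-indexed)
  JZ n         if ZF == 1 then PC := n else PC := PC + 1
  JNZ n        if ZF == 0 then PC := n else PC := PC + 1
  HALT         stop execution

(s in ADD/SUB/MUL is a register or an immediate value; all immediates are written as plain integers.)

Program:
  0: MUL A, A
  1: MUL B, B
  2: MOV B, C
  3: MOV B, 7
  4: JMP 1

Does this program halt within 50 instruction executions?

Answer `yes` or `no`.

Step 1: PC=0 exec 'MUL A, A'. After: A=0 B=0 C=0 D=0 ZF=1 PC=1
Step 2: PC=1 exec 'MUL B, B'. After: A=0 B=0 C=0 D=0 ZF=1 PC=2
Step 3: PC=2 exec 'MOV B, C'. After: A=0 B=0 C=0 D=0 ZF=1 PC=3
Step 4: PC=3 exec 'MOV B, 7'. After: A=0 B=7 C=0 D=0 ZF=1 PC=4
Step 5: PC=4 exec 'JMP 1'. After: A=0 B=7 C=0 D=0 ZF=1 PC=1
Step 6: PC=1 exec 'MUL B, B'. After: A=0 B=49 C=0 D=0 ZF=0 PC=2
Step 7: PC=2 exec 'MOV B, C'. After: A=0 B=0 C=0 D=0 ZF=0 PC=3
Step 8: PC=3 exec 'MOV B, 7'. After: A=0 B=7 C=0 D=0 ZF=0 PC=4
Step 9: PC=4 exec 'JMP 1'. After: A=0 B=7 C=0 D=0 ZF=0 PC=1
Step 10: PC=1 exec 'MUL B, B'. After: A=0 B=49 C=0 D=0 ZF=0 PC=2
State after step 10 equals state after step 6: the program is in a cycle of length 4 and will never halt.

Answer: no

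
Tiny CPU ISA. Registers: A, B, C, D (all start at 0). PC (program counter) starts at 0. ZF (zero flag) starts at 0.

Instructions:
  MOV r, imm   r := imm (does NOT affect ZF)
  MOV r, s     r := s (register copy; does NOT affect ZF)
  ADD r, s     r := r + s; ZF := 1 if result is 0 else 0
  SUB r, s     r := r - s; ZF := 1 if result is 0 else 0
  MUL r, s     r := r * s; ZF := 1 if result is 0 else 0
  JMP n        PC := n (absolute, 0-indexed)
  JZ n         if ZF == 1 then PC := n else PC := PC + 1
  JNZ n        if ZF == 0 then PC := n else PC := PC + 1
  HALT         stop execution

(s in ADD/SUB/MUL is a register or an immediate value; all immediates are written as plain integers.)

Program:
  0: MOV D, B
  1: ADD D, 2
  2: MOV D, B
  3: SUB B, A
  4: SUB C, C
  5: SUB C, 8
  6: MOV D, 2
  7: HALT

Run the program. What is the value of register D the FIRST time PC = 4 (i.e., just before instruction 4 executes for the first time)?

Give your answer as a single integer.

Step 1: PC=0 exec 'MOV D, B'. After: A=0 B=0 C=0 D=0 ZF=0 PC=1
Step 2: PC=1 exec 'ADD D, 2'. After: A=0 B=0 C=0 D=2 ZF=0 PC=2
Step 3: PC=2 exec 'MOV D, B'. After: A=0 B=0 C=0 D=0 ZF=0 PC=3
Step 4: PC=3 exec 'SUB B, A'. After: A=0 B=0 C=0 D=0 ZF=1 PC=4
First time PC=4: D=0

0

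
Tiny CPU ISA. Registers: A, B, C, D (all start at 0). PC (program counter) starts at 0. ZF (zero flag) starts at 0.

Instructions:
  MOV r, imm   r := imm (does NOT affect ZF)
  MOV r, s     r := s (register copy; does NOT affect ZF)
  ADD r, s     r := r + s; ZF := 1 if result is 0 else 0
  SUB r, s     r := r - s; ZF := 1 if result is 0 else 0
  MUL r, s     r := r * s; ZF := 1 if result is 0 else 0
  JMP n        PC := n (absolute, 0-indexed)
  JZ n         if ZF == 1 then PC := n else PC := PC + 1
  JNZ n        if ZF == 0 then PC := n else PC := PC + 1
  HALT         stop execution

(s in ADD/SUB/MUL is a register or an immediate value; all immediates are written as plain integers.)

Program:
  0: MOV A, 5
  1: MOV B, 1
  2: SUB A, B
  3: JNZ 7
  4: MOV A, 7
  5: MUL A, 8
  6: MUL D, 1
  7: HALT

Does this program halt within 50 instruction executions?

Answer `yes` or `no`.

Step 1: PC=0 exec 'MOV A, 5'. After: A=5 B=0 C=0 D=0 ZF=0 PC=1
Step 2: PC=1 exec 'MOV B, 1'. After: A=5 B=1 C=0 D=0 ZF=0 PC=2
Step 3: PC=2 exec 'SUB A, B'. After: A=4 B=1 C=0 D=0 ZF=0 PC=3
Step 4: PC=3 exec 'JNZ 7'. After: A=4 B=1 C=0 D=0 ZF=0 PC=7
Step 5: PC=7 exec 'HALT'. After: A=4 B=1 C=0 D=0 ZF=0 PC=7 HALTED

Answer: yes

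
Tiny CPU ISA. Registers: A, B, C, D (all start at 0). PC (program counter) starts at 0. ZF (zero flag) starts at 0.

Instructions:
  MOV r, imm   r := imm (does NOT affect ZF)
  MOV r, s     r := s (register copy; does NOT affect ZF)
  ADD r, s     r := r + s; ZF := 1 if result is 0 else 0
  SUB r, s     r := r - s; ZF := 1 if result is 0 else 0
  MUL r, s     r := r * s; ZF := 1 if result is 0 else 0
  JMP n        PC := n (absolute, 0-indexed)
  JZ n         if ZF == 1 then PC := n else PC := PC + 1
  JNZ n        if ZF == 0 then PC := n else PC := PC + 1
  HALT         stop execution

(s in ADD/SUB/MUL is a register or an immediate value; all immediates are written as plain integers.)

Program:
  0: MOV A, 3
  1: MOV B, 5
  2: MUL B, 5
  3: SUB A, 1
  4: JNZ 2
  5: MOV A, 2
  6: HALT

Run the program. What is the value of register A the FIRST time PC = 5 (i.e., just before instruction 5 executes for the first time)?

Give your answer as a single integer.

Step 1: PC=0 exec 'MOV A, 3'. After: A=3 B=0 C=0 D=0 ZF=0 PC=1
Step 2: PC=1 exec 'MOV B, 5'. After: A=3 B=5 C=0 D=0 ZF=0 PC=2
Step 3: PC=2 exec 'MUL B, 5'. After: A=3 B=25 C=0 D=0 ZF=0 PC=3
Step 4: PC=3 exec 'SUB A, 1'. After: A=2 B=25 C=0 D=0 ZF=0 PC=4
Step 5: PC=4 exec 'JNZ 2'. After: A=2 B=25 C=0 D=0 ZF=0 PC=2
Step 6: PC=2 exec 'MUL B, 5'. After: A=2 B=125 C=0 D=0 ZF=0 PC=3
Step 7: PC=3 exec 'SUB A, 1'. After: A=1 B=125 C=0 D=0 ZF=0 PC=4
Step 8: PC=4 exec 'JNZ 2'. After: A=1 B=125 C=0 D=0 ZF=0 PC=2
Step 9: PC=2 exec 'MUL B, 5'. After: A=1 B=625 C=0 D=0 ZF=0 PC=3
Step 10: PC=3 exec 'SUB A, 1'. After: A=0 B=625 C=0 D=0 ZF=1 PC=4
Step 11: PC=4 exec 'JNZ 2'. After: A=0 B=625 C=0 D=0 ZF=1 PC=5
First time PC=5: A=0

0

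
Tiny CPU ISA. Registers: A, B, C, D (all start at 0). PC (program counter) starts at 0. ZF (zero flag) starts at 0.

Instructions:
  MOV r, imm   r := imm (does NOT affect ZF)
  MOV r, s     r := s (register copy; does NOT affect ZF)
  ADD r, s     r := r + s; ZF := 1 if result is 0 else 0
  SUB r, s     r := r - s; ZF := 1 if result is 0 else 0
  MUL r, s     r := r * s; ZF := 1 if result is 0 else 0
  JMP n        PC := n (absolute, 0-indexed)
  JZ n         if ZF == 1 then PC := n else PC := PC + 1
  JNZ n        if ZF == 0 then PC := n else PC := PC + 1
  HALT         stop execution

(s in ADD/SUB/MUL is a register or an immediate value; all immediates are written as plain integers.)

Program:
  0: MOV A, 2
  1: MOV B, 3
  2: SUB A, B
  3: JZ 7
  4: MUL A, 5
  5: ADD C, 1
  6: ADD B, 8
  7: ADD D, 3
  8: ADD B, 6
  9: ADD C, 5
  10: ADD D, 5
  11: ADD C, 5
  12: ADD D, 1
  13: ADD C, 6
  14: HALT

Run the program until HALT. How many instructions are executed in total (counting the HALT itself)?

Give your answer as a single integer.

Answer: 15

Derivation:
Step 1: PC=0 exec 'MOV A, 2'. After: A=2 B=0 C=0 D=0 ZF=0 PC=1
Step 2: PC=1 exec 'MOV B, 3'. After: A=2 B=3 C=0 D=0 ZF=0 PC=2
Step 3: PC=2 exec 'SUB A, B'. After: A=-1 B=3 C=0 D=0 ZF=0 PC=3
Step 4: PC=3 exec 'JZ 7'. After: A=-1 B=3 C=0 D=0 ZF=0 PC=4
Step 5: PC=4 exec 'MUL A, 5'. After: A=-5 B=3 C=0 D=0 ZF=0 PC=5
Step 6: PC=5 exec 'ADD C, 1'. After: A=-5 B=3 C=1 D=0 ZF=0 PC=6
Step 7: PC=6 exec 'ADD B, 8'. After: A=-5 B=11 C=1 D=0 ZF=0 PC=7
Step 8: PC=7 exec 'ADD D, 3'. After: A=-5 B=11 C=1 D=3 ZF=0 PC=8
Step 9: PC=8 exec 'ADD B, 6'. After: A=-5 B=17 C=1 D=3 ZF=0 PC=9
Step 10: PC=9 exec 'ADD C, 5'. After: A=-5 B=17 C=6 D=3 ZF=0 PC=10
Step 11: PC=10 exec 'ADD D, 5'. After: A=-5 B=17 C=6 D=8 ZF=0 PC=11
Step 12: PC=11 exec 'ADD C, 5'. After: A=-5 B=17 C=11 D=8 ZF=0 PC=12
Step 13: PC=12 exec 'ADD D, 1'. After: A=-5 B=17 C=11 D=9 ZF=0 PC=13
Step 14: PC=13 exec 'ADD C, 6'. After: A=-5 B=17 C=17 D=9 ZF=0 PC=14
Step 15: PC=14 exec 'HALT'. After: A=-5 B=17 C=17 D=9 ZF=0 PC=14 HALTED
Total instructions executed: 15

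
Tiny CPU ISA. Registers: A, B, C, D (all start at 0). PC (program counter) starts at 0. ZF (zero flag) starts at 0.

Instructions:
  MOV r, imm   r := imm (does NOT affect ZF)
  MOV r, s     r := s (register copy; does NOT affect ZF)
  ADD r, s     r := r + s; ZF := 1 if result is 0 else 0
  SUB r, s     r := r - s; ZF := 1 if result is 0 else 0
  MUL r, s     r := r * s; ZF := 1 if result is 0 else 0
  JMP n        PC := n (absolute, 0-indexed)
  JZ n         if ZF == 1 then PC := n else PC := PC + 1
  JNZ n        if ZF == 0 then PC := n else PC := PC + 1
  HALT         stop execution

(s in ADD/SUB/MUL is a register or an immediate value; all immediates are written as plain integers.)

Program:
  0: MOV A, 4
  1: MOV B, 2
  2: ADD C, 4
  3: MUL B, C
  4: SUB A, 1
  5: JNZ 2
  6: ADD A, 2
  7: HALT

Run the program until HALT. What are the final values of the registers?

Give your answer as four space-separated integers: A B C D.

Step 1: PC=0 exec 'MOV A, 4'. After: A=4 B=0 C=0 D=0 ZF=0 PC=1
Step 2: PC=1 exec 'MOV B, 2'. After: A=4 B=2 C=0 D=0 ZF=0 PC=2
Step 3: PC=2 exec 'ADD C, 4'. After: A=4 B=2 C=4 D=0 ZF=0 PC=3
Step 4: PC=3 exec 'MUL B, C'. After: A=4 B=8 C=4 D=0 ZF=0 PC=4
Step 5: PC=4 exec 'SUB A, 1'. After: A=3 B=8 C=4 D=0 ZF=0 PC=5
Step 6: PC=5 exec 'JNZ 2'. After: A=3 B=8 C=4 D=0 ZF=0 PC=2
Step 7: PC=2 exec 'ADD C, 4'. After: A=3 B=8 C=8 D=0 ZF=0 PC=3
Step 8: PC=3 exec 'MUL B, C'. After: A=3 B=64 C=8 D=0 ZF=0 PC=4
Step 9: PC=4 exec 'SUB A, 1'. After: A=2 B=64 C=8 D=0 ZF=0 PC=5
Step 10: PC=5 exec 'JNZ 2'. After: A=2 B=64 C=8 D=0 ZF=0 PC=2
Step 11: PC=2 exec 'ADD C, 4'. After: A=2 B=64 C=12 D=0 ZF=0 PC=3
Step 12: PC=3 exec 'MUL B, C'. After: A=2 B=768 C=12 D=0 ZF=0 PC=4
Step 13: PC=4 exec 'SUB A, 1'. After: A=1 B=768 C=12 D=0 ZF=0 PC=5
Step 14: PC=5 exec 'JNZ 2'. After: A=1 B=768 C=12 D=0 ZF=0 PC=2
Step 15: PC=2 exec 'ADD C, 4'. After: A=1 B=768 C=16 D=0 ZF=0 PC=3
Step 16: PC=3 exec 'MUL B, C'. After: A=1 B=12288 C=16 D=0 ZF=0 PC=4
Step 17: PC=4 exec 'SUB A, 1'. After: A=0 B=12288 C=16 D=0 ZF=1 PC=5
Step 18: PC=5 exec 'JNZ 2'. After: A=0 B=12288 C=16 D=0 ZF=1 PC=6
Step 19: PC=6 exec 'ADD A, 2'. After: A=2 B=12288 C=16 D=0 ZF=0 PC=7
Step 20: PC=7 exec 'HALT'. After: A=2 B=12288 C=16 D=0 ZF=0 PC=7 HALTED

Answer: 2 12288 16 0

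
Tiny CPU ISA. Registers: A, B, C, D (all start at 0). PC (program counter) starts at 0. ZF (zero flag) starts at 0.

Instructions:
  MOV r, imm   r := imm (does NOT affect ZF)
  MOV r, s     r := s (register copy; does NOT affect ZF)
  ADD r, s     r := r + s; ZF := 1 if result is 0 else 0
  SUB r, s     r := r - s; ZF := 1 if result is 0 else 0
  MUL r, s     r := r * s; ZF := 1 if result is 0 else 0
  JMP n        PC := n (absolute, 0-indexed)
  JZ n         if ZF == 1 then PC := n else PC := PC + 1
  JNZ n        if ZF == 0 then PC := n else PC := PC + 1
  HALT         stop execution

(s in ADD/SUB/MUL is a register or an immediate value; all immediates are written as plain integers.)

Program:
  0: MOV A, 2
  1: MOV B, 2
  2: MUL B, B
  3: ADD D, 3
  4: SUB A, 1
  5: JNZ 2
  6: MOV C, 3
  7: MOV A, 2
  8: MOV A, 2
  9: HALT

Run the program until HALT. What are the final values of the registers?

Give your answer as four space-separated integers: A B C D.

Step 1: PC=0 exec 'MOV A, 2'. After: A=2 B=0 C=0 D=0 ZF=0 PC=1
Step 2: PC=1 exec 'MOV B, 2'. After: A=2 B=2 C=0 D=0 ZF=0 PC=2
Step 3: PC=2 exec 'MUL B, B'. After: A=2 B=4 C=0 D=0 ZF=0 PC=3
Step 4: PC=3 exec 'ADD D, 3'. After: A=2 B=4 C=0 D=3 ZF=0 PC=4
Step 5: PC=4 exec 'SUB A, 1'. After: A=1 B=4 C=0 D=3 ZF=0 PC=5
Step 6: PC=5 exec 'JNZ 2'. After: A=1 B=4 C=0 D=3 ZF=0 PC=2
Step 7: PC=2 exec 'MUL B, B'. After: A=1 B=16 C=0 D=3 ZF=0 PC=3
Step 8: PC=3 exec 'ADD D, 3'. After: A=1 B=16 C=0 D=6 ZF=0 PC=4
Step 9: PC=4 exec 'SUB A, 1'. After: A=0 B=16 C=0 D=6 ZF=1 PC=5
Step 10: PC=5 exec 'JNZ 2'. After: A=0 B=16 C=0 D=6 ZF=1 PC=6
Step 11: PC=6 exec 'MOV C, 3'. After: A=0 B=16 C=3 D=6 ZF=1 PC=7
Step 12: PC=7 exec 'MOV A, 2'. After: A=2 B=16 C=3 D=6 ZF=1 PC=8
Step 13: PC=8 exec 'MOV A, 2'. After: A=2 B=16 C=3 D=6 ZF=1 PC=9
Step 14: PC=9 exec 'HALT'. After: A=2 B=16 C=3 D=6 ZF=1 PC=9 HALTED

Answer: 2 16 3 6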